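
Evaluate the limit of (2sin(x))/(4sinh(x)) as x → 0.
Both numerator and denominator → 0 as x → 0; this is a 0/0 indeterminate form.
Expand each to leading order near x = 0: numerator ~ 2·x, denominator ~ 4·x.
The limit of the ratio is 1/2.

Final answer: 1/2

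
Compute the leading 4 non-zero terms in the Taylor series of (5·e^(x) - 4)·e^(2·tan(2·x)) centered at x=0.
401·x^3/6 + 61·x^2/2 + 9·x + 1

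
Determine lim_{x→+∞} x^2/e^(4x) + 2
The quotient is an ∞/∞ indeterminate form as x → +∞.
The exponential denominator e^(4x) dominates the polynomial numerator (e^x ≫ x^2 as x → ∞), so the quotient → 0.
Adding the constant: 0 + 2 = 2. Limit = 2.

Final answer: 2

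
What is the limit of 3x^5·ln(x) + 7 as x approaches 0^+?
The product is a 0·∞ indeterminate form at x → 0⁺.
Rewrite the product as 3·ln(x) / x^(-5) and apply L'Hôpital, or use the standard hierarchy x^(-5) ≫ |ln x| as x → 0⁺.
The indeterminate product → 0, so the limit = 7.

Final answer: 7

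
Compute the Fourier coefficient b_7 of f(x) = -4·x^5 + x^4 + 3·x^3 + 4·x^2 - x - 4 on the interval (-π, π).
b_7 = (1/π) ∫_{-π}^{π} f(x)·sin(7x) dx.
Evaluate the integral (use parity and integration by parts as needed): b_7 = -8·π^4/7 - 7526/16807 + 454·π^2/343.

Final answer: -8·π^4/7 - 7526/16807 + 454·π^2/343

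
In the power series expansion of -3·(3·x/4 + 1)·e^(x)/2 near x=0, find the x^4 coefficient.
Expand to order 4: -3·(3·x/4 + 1)·e^(x)/2 = -x^4/4 - 13·x^3/16 - 15·x^2/8 - 21·x/8 - 3/2 + O(x^5).
The coefficient of x^4 is -1/4.

Final answer: -1/4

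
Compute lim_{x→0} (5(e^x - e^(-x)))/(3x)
Both numerator and denominator → 0 as x → 0; this is a 0/0 indeterminate form.
Expand each to leading order near x = 0: numerator ~ 10·x, denominator ~ 3·x.
The limit of the ratio is 10/3.

Final answer: 10/3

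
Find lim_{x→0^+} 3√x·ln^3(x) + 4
The product is a 0·∞ indeterminate form at x → 0⁺.
Rewrite the product as 3·ln^3(x) / x^(-1/2) and apply L'Hôpital, or use the standard hierarchy x^(-1/2) ≫ |ln x|^3 as x → 0⁺.
The indeterminate product → 0, so the limit = 4.

Final answer: 4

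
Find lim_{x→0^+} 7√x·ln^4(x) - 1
The product is a 0·∞ indeterminate form at x → 0⁺.
Rewrite the product as 7·ln^4(x) / x^(-1/2) and apply L'Hôpital, or use the standard hierarchy x^(-1/2) ≫ |ln x|^4 as x → 0⁺.
The indeterminate product → 0, so the limit = -1.

Final answer: -1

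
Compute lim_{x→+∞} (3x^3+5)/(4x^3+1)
This is an ∞/∞ indeterminate form as x → +∞.
Divide numerator and denominator by x^3 and let the lower-order terms vanish; the leading terms give 3/4.
Limit = 3/4.

Final answer: 3/4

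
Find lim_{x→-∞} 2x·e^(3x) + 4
The product is a 0·∞ indeterminate form at x → -∞.
Rewrite the product as 2x / e^(-3x) (an ∞/∞ form) and apply L'Hôpital, or use the standard hierarchy e^(3|x|) ≫ |x| as x → -∞.
The indeterminate product → 0, so the limit = 4.

Final answer: 4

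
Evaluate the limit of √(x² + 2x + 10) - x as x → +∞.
This is an ∞ − ∞ indeterminate form.
Multiply and divide by the conjugate √(x²+2x + 10) + x; the x² terms cancel, leaving (2x + 10)/(√(x²+2x + 10)+x) → 2/2 = 1.
Limit = 1.

Final answer: 1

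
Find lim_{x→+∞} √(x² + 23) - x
This is an ∞ − ∞ indeterminate form.
Multiply and divide by the conjugate √(x²+23) + x; the x² terms cancel, leaving 23/(√(x²+23)+x) → 0.
Limit = 0.

Final answer: 0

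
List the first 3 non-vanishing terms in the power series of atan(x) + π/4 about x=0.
-x^3/3 + x + π/4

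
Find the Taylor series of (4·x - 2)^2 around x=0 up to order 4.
16·x^2 - 16·x + 4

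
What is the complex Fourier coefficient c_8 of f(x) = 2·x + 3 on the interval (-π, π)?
Compute the real Fourier coefficients first: a_8 = 0, b_8 = -1/2.
Then c_8 = (a_8 − i·b_8)/2 = i/4.

Final answer: i/4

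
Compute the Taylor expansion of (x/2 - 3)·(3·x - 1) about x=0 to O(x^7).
3·x^2/2 - 19·x/2 + 3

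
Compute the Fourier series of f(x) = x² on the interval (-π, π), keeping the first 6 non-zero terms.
-4·cos(x) + cos(2·x) - 4·cos(3·x)/9 + cos(4·x)/4 - 4·cos(5·x)/25 + π^2/3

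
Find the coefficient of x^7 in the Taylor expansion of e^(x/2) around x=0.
Expand to order 7: e^(x/2) = x^7/645120 + x^6/46080 + x^5/3840 + x^4/384 + x^3/48 + x^2/8 + x/2 + 1 + O(x^8).
The coefficient of x^7 is 1/645120.

Final answer: 1/645120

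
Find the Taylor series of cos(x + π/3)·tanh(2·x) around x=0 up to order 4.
3·√(3)·x^4/2 - 11·x^3/6 - √(3)·x^2 + x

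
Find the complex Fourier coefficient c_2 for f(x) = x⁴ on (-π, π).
Compute the real Fourier coefficients first: a_2 = -3 + 2·π^2, b_2 = 0.
Then c_2 = (a_2 − i·b_2)/2 = -3/2 + π^2.

Final answer: -3/2 + π^2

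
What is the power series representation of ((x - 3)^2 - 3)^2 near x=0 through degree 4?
x^4 - 12·x^3 + 48·x^2 - 72·x + 36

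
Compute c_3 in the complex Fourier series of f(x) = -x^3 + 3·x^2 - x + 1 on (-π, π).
Compute the real Fourier coefficients first: a_3 = -4/3, b_3 = -2·π^2/3 - 2/9.
Then c_3 = (a_3 − i·b_3)/2 = -2/3 + i/9 + i·π^2/3.

Final answer: -2/3 + i/9 + i·π^2/3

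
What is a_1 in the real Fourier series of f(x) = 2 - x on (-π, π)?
a_1 = (1/π) ∫_{-π}^{π} f(x)·cos(1x) dx.
Evaluate the integral (use parity and integration by parts as needed): a_1 = 0.

Final answer: 0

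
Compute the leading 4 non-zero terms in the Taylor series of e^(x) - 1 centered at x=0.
x^4/24 + x^3/6 + x^2/2 + x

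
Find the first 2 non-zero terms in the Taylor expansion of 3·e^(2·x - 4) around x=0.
6·x·e^(-4) + 3·e^(-4)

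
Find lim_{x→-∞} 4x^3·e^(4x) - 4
The product is a 0·∞ indeterminate form at x → -∞.
Rewrite the product as 4x^3 / e^(-4x) (an ∞/∞ form) and apply L'Hôpital, or use the standard hierarchy e^(4|x|) ≫ |x^3| as x → -∞.
The indeterminate product → 0, so the limit = -4.

Final answer: -4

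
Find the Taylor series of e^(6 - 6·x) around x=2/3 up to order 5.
e^(2) - 6·e^(2)·(x - 2/3) + 18·e^(2)·(x - 2/3)^2 - 36·e^(2)·(x - 2/3)^3 + 54·e^(2)·(x - 2/3)^4 - 324·e^(2)·(x - 2/3)^5/5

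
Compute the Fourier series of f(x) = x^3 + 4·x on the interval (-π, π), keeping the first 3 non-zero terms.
(-4 + 2·π^2)·sin(x) + (-π^2 - 5/2)·sin(2·x) + (20/9 + 2·π^2/3)·sin(3·x)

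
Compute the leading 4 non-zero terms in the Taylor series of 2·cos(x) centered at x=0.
-x^6/360 + x^4/12 - x^2 + 2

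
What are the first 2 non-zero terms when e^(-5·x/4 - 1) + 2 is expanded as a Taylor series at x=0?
-5·x·e^(-1)/4 + e^(-1) + 2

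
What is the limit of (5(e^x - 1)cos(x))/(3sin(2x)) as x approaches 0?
Both numerator and denominator → 0 as x → 0; this is a 0/0 indeterminate form.
Expand each to leading order near x = 0: numerator ~ 5·x, denominator ~ 6·x.
The limit of the ratio is 5/6.

Final answer: 5/6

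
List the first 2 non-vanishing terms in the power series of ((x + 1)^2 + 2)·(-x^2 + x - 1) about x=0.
x - 3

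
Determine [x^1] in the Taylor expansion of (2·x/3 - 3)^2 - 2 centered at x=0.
Expand to order 1: (2·x/3 - 3)^2 - 2 = 7 - 4·x + O(x^2).
The coefficient of x^1 is -4.

Final answer: -4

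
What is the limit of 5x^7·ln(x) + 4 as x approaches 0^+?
The product is a 0·∞ indeterminate form at x → 0⁺.
Rewrite the product as 5·ln(x) / x^(-7) and apply L'Hôpital, or use the standard hierarchy x^(-7) ≫ |ln x| as x → 0⁺.
The indeterminate product → 0, so the limit = 4.

Final answer: 4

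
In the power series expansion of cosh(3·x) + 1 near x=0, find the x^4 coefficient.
Expand to order 4: cosh(3·x) + 1 = 27·x^4/8 + 9·x^2/2 + 2 + O(x^5).
The coefficient of x^4 is 27/8.

Final answer: 27/8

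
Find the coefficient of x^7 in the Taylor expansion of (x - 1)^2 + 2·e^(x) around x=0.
Expand to order 7: (x - 1)^2 + 2·e^(x) = x^7/2520 + x^6/360 + x^5/60 + x^4/12 + x^3/3 + 2·x^2 + 3 + O(x^8).
The coefficient of x^7 is 1/2520.

Final answer: 1/2520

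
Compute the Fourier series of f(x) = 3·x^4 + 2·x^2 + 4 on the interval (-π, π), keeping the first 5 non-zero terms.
(136 - 24·π^2)·cos(x) + (-7 + 6·π^2)·cos(2·x) + (8/9 - 8·π^2/3)·cos(3·x) + (-1/16 + 3·π^2/2)·cos(4·x) + 4 + 2·π^2/3 + 3·π^4/5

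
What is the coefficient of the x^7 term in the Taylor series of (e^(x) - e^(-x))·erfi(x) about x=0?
Expand to order 7: (e^(x) - e^(-x))·erfi(x) = 59·x^6/(90·√(π)) + 2·x^4/√(π) + 4·x^2/√(π) + O(x^8).
The coefficient of x^7 is 0.

Final answer: 0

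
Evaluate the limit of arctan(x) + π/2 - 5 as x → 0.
Direct substitution at x = 0 gives -5 + π/2.

Final answer: -5 + π/2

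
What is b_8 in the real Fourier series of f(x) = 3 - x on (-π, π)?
b_8 = (1/π) ∫_{-π}^{π} f(x)·sin(8x) dx.
Evaluate the integral (use parity and integration by parts as needed): b_8 = 1/4.

Final answer: 1/4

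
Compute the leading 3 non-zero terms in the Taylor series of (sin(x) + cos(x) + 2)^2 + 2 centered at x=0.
-2·x^2 + 6·x + 11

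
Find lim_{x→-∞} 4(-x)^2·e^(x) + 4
The product is a 0·∞ indeterminate form at x → -∞.
Rewrite the product as 4(-x)^2 / e^(-x) (an ∞/∞ form) and apply L'Hôpital, or use the standard hierarchy e^(|x|) ≫ |(-x)^2| as x → -∞.
The indeterminate product → 0, so the limit = 4.

Final answer: 4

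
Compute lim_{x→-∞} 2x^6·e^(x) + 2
The product is a 0·∞ indeterminate form at x → -∞.
Rewrite the product as 2x^6 / e^(-x) (an ∞/∞ form) and apply L'Hôpital, or use the standard hierarchy e^(|x|) ≫ |x^6| as x → -∞.
The indeterminate product → 0, so the limit = 2.

Final answer: 2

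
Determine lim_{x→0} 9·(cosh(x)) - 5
Direct substitution at x = 0 gives 4.

Final answer: 4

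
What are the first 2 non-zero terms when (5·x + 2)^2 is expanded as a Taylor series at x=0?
20·x + 4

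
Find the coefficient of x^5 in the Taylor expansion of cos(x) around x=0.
Expand to order 5: cos(x) = x^4/24 - x^2/2 + 1 + O(x^6).
The coefficient of x^5 is 0.

Final answer: 0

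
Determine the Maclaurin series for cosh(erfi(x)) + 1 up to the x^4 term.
x^4·(2/(3·π^2) + 4/(3·π)) + 2·x^2/π + 2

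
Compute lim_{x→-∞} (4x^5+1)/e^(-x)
This is an ∞/∞ indeterminate form as x → -∞.
Compare growth rates of the dominant terms (exponentials ≫ polynomials ≫ logarithms), or apply L'Hôpital's rule; the quotient → 0.
Limit = 0.

Final answer: 0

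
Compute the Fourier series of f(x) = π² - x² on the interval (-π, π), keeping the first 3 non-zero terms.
4·cos(x) - cos(2·x) + 2·π^2/3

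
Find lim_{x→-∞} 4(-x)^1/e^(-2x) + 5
The quotient is an ∞/∞ indeterminate form as x → -∞.
Compare growth rates of the dominant terms (exponentials ≫ polynomials ≫ logarithms), or apply L'Hôpital's rule; the quotient → 0.
Adding the constant: 0 + 5 = 5. Limit = 5.

Final answer: 5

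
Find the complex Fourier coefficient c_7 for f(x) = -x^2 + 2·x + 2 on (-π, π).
Compute the real Fourier coefficients first: a_7 = 4/49, b_7 = 4/7.
Then c_7 = (a_7 − i·b_7)/2 = 2/49 - 2·i/7.

Final answer: 2/49 - 2·i/7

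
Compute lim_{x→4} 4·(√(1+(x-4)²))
Direct substitution at x = 4 gives 4.

Final answer: 4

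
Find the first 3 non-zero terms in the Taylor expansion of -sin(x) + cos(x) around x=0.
-x^2/2 - x + 1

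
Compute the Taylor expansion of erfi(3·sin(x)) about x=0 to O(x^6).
793·x^5/(20·√(π)) + 17·x^3/√(π) + 6·x/√(π)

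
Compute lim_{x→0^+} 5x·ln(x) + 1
The product is a 0·∞ indeterminate form at x → 0⁺.
Rewrite the product as 5·ln(x) / x^(-1) and apply L'Hôpital, or use the standard hierarchy x^(-1) ≫ |ln x| as x → 0⁺.
The indeterminate product → 0, so the limit = 1.

Final answer: 1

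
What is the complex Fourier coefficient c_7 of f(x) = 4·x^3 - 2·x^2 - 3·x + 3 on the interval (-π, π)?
Compute the real Fourier coefficients first: a_7 = 8/49, b_7 = -342/343 + 8·π^2/7.
Then c_7 = (a_7 − i·b_7)/2 = 4/49 - 4·i·π^2/7 + 171·i/343.

Final answer: 4/49 - 4·i·π^2/7 + 171·i/343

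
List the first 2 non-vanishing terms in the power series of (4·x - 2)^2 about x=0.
4 - 16·x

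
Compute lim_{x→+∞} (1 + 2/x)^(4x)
As x → +∞: write (1 + 2/x)^(4x) = ((1 + 2/x)^x)^4 → (e^2)^4 = e^8.
Limit = e^(8).

Final answer: e^(8)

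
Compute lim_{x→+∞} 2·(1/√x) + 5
Evaluate the dominant behaviour as x → +∞; each term tends to a finite value or vanishes.
Limit = 5.

Final answer: 5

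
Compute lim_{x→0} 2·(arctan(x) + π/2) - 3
Direct substitution at x = 0 gives -3 + π.

Final answer: -3 + π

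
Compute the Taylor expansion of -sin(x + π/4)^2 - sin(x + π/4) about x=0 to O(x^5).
-√(2)·x^4/48 + x^3·(√(2)/12 + 2/3) + √(2)·x^2/4 + x·(-1 - √(2)/2) - √(2)/2 - 1/2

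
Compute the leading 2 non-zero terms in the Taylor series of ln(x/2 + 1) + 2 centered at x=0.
x/2 + 2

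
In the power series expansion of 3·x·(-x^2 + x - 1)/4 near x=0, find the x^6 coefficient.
Expand to order 6: 3·x·(-x^2 + x - 1)/4 = -3·x^3/4 + 3·x^2/4 - 3·x/4 + O(x^7).
The coefficient of x^6 is 0.

Final answer: 0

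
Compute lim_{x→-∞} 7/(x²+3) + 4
Evaluate the dominant behaviour as x → -∞; each term tends to a finite value or vanishes.
Limit = 4.

Final answer: 4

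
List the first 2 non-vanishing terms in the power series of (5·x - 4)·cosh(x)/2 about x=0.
5·x/2 - 2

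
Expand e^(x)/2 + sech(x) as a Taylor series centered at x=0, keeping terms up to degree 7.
x^7/10080 - 121·x^6/1440 + x^5/240 + 11·x^4/48 + x^3/12 - x^2/4 + x/2 + 3/2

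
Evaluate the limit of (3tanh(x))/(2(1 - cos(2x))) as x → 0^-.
Both numerator and denominator → 0 as x → 0^-; this is a 0/0 indeterminate form.
Expand each to leading order near x = 0: numerator ~ 3·x, denominator ~ 4·x^2.
The limit of the ratio is -∞.

Final answer: -∞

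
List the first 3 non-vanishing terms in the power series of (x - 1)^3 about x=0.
-3·x^2 + 3·x - 1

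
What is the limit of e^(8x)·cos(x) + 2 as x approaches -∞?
Evaluate the dominant behaviour as x → -∞; each term tends to a finite value or vanishes.
Limit = 2.

Final answer: 2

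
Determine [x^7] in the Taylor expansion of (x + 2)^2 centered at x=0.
Expand to order 7: (x + 2)^2 = x^2 + 4·x + 4 + O(x^8).
The coefficient of x^7 is 0.

Final answer: 0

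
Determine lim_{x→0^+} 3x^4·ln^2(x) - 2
The product is a 0·∞ indeterminate form at x → 0⁺.
Rewrite the product as 3·ln^2(x) / x^(-4) and apply L'Hôpital, or use the standard hierarchy x^(-4) ≫ |ln x|^2 as x → 0⁺.
The indeterminate product → 0, so the limit = -2.

Final answer: -2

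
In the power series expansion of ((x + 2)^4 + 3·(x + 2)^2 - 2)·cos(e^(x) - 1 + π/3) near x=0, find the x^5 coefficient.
Expand to order 5: ((x + 2)^4 + 3·(x + 2)^2 - 2)·cos(e^(x) - 1 + π/3) = x^5·(-355/24 + 183·√(3)/40) + x^4·(-41/2 - 193·√(3)/24) + x^3·(-49·√(3)/2 - 27/2) + x^2·(7 - 57·√(3)/2) + x·(22 - 13·√(3)) + 13 + O(x^6).
The coefficient of x^5 is -355/24 + 183·√(3)/40.

Final answer: -355/24 + 183·√(3)/40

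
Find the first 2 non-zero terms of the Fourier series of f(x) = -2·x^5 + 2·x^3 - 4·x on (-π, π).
(-512 - 4·π^4 + 84·π^2)·sin(x) + (-12·π^2 + 22 + 2·π^4)·sin(2·x)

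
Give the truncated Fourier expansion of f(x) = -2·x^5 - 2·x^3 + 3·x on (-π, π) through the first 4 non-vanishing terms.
(-450 - 4·π^4 + 76·π^2)·sin(x) + (-8·π^2 + 9 + 2·π^4)·sin(2·x) + (-4·π^4/3 + 74/81 + 44·π^2/27)·sin(3·x) + (-π^2/4 - 45/32 + π^4)·sin(4·x)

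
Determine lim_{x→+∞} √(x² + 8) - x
This is an ∞ − ∞ indeterminate form.
Multiply and divide by the conjugate √(x²+8) + x; the x² terms cancel, leaving 8/(√(x²+8)+x) → 0.
Limit = 0.

Final answer: 0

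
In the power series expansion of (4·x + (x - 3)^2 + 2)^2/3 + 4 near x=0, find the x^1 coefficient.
Expand to order 1: (4·x + (x - 3)^2 + 2)^2/3 + 4 = 133/3 - 44·x/3 + O(x^2).
The coefficient of x^1 is -44/3.

Final answer: -44/3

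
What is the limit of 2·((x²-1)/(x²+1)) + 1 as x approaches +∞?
Evaluate the dominant behaviour as x → +∞; each term tends to a finite value or vanishes.
Limit = 3.

Final answer: 3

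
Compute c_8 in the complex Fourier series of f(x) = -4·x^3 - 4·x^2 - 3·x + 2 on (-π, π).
Compute the real Fourier coefficients first: a_8 = -1/4, b_8 = 21/32 + π^2.
Then c_8 = (a_8 − i·b_8)/2 = -1/8 - i·π^2/2 - 21·i/64.

Final answer: -1/8 - i·π^2/2 - 21·i/64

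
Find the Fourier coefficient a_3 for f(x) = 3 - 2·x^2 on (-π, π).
a_3 = (1/π) ∫_{-π}^{π} f(x)·cos(3x) dx.
Evaluate the integral (use parity and integration by parts as needed): a_3 = 8/9.

Final answer: 8/9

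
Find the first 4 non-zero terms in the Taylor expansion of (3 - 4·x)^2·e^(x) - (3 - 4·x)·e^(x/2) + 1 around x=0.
95·x^3/16 - 15·x^2/8 - 25·x/2 + 7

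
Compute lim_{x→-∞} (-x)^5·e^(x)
This is a 0·∞ indeterminate form at x → -∞.
Rewrite the product as (-x)^5 / e^(-x) (an ∞/∞ form) and apply L'Hôpital, or use the standard hierarchy e^(|x|) ≫ |(-x)^5| as x → -∞.
The indeterminate product → 0, so the limit = 0.

Final answer: 0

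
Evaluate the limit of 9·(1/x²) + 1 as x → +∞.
Evaluate the dominant behaviour as x → +∞; each term tends to a finite value or vanishes.
Limit = 1.

Final answer: 1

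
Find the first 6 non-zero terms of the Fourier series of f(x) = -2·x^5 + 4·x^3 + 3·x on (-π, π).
(-522 - 4·π^4 + 88·π^2)·sin(x) + (-14·π^2 + 18 + 2·π^4)·sin(2·x) + (-4·π^4/3 - 142/81 + 152·π^2/27)·sin(3·x) + (-13·π^2/4 - 9/32 + π^4)·sin(4·x) + (-4·π^4/5 + 414/625 + 56·π^2/25)·sin(5·x) + (-46·π^2/27 - 58/81 + 2·π^4/3)·sin(6·x)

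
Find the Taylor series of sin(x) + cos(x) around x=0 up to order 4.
x^4/24 - x^3/6 - x^2/2 + x + 1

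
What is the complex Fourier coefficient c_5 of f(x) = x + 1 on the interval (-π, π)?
Compute the real Fourier coefficients first: a_5 = 0, b_5 = 2/5.
Then c_5 = (a_5 − i·b_5)/2 = -i/5.

Final answer: -i/5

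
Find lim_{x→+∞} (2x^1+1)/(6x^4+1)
This is an ∞/∞ indeterminate form as x → +∞.
Divide numerator and denominator by x^4 and let the lower-order terms vanish; the numerator's degree 1 is below the denominator's degree 4, so the quotient → 0.
Limit = 0.

Final answer: 0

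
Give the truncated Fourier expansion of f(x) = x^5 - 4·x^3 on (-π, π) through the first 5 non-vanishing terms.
(-48·π^2 + 2·π^4 + 288)·sin(x) + (-π^4 - 27/2 + 9·π^2)·sin(2·x) + (-112·π^2/27 + 224/81 + 2·π^4/3)·sin(3·x) + (-π^4/2 - 63/64 + 21·π^2/8)·sin(4·x) + (-48·π^2/25 + 288/625 + 2·π^4/5)·sin(5·x)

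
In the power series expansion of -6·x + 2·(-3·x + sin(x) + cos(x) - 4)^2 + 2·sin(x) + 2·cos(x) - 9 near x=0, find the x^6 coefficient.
Expand to order 6: -6·x + 2·(-3·x + sin(x) + cos(x) - 4)^2 + 2·sin(x) + 2·cos(x) - 9 = -29·x^6/360 - x^5/12 + 17·x^4/12 + 17·x^3/3 + 13·x^2 + 20·x + 11 + O(x^7).
The coefficient of x^6 is -29/360.

Final answer: -29/360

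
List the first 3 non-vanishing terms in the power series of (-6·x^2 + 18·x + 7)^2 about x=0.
240·x^2 + 252·x + 49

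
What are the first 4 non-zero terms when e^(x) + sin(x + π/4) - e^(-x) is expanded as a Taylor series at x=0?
x^3·(1/3 - √(2)/12) - √(2)·x^2/4 + x·(√(2)/2 + 2) + √(2)/2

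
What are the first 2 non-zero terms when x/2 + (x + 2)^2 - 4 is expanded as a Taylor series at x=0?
x^2 + 9·x/2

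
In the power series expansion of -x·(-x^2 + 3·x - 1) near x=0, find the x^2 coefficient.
Expand to order 2: -x·(-x^2 + 3·x - 1) = -3·x^2 + x + O(x^3).
The coefficient of x^2 is -3.

Final answer: -3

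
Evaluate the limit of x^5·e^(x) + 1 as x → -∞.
The product is a 0·∞ indeterminate form at x → -∞.
Rewrite the product as x^5 / e^(-x) (an ∞/∞ form) and apply L'Hôpital, or use the standard hierarchy e^(|x|) ≫ |x^5| as x → -∞.
The indeterminate product → 0, so the limit = 1.

Final answer: 1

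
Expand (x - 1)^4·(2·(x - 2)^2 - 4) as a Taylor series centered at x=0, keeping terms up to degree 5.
-16·x^5 + 48·x^4 - 72·x^3 + 58·x^2 - 24·x + 4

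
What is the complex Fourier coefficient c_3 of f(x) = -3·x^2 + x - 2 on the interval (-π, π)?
Compute the real Fourier coefficients first: a_3 = 4/3, b_3 = 2/3.
Then c_3 = (a_3 − i·b_3)/2 = 2/3 - i/3.

Final answer: 2/3 - i/3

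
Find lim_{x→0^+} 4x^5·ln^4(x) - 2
The product is a 0·∞ indeterminate form at x → 0⁺.
Rewrite the product as 4·ln^4(x) / x^(-5) and apply L'Hôpital, or use the standard hierarchy x^(-5) ≫ |ln x|^4 as x → 0⁺.
The indeterminate product → 0, so the limit = -2.

Final answer: -2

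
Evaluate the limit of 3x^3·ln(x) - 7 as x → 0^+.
The product is a 0·∞ indeterminate form at x → 0⁺.
Rewrite the product as 3·ln(x) / x^(-3) and apply L'Hôpital, or use the standard hierarchy x^(-3) ≫ |ln x| as x → 0⁺.
The indeterminate product → 0, so the limit = -7.

Final answer: -7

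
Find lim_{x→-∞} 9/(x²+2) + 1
Evaluate the dominant behaviour as x → -∞; each term tends to a finite value or vanishes.
Limit = 1.

Final answer: 1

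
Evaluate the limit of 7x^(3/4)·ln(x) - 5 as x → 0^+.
The product is a 0·∞ indeterminate form at x → 0⁺.
Rewrite the product as 7·ln(x) / x^(-3/4) and apply L'Hôpital, or use the standard hierarchy x^(-3/4) ≫ |ln x| as x → 0⁺.
The indeterminate product → 0, so the limit = -5.

Final answer: -5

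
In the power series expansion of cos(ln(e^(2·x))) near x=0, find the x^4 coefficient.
Expand to order 4: cos(ln(e^(2·x))) = 2·x^4/3 - 2·x^2 + 1 + O(x^5).
The coefficient of x^4 is 2/3.

Final answer: 2/3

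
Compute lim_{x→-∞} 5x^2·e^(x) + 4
The product is a 0·∞ indeterminate form at x → -∞.
Rewrite the product as 5x^2 / e^(-x) (an ∞/∞ form) and apply L'Hôpital, or use the standard hierarchy e^(|x|) ≫ |x^2| as x → -∞.
The indeterminate product → 0, so the limit = 4.

Final answer: 4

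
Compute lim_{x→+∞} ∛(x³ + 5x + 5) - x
This is an ∞ − ∞ indeterminate form.
Multiply by (A² + AB + B²)/(A² + AB + B²) where A = ∛(x³+5x + 5), B = x to use A³ − B³ = (A−B)(A²+AB+B²); the x³ terms cancel, leaving (5x + 5)/(A²+AB+B²) with denominator ~ 3x², so the limit is 0.
Limit = 0.

Final answer: 0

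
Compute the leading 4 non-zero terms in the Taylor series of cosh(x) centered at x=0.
x^6/720 + x^4/24 + x^2/2 + 1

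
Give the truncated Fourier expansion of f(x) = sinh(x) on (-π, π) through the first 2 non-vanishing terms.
sin(x)·sinh(π)/π - 4·sin(2·x)·sinh(π)/(5·π)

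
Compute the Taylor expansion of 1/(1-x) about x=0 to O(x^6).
x^5 + x^4 + x^3 + x^2 + x + 1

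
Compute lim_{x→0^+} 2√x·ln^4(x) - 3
The product is a 0·∞ indeterminate form at x → 0⁺.
Rewrite the product as 2·ln^4(x) / x^(-1/2) and apply L'Hôpital, or use the standard hierarchy x^(-1/2) ≫ |ln x|^4 as x → 0⁺.
The indeterminate product → 0, so the limit = -3.

Final answer: -3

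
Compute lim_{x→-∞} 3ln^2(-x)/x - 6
The quotient is an ∞/∞ indeterminate form as x → -∞.
Compare growth rates of the dominant terms (exponentials ≫ polynomials ≫ logarithms), or apply L'Hôpital's rule; the quotient → 0.
Adding the constant: 0 - 6 = -6. Limit = -6.

Final answer: -6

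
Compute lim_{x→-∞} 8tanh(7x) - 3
Evaluate the dominant behaviour as x → -∞; each term tends to a finite value or vanishes.
Limit = -11.

Final answer: -11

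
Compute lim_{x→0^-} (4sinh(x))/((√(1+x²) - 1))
Both numerator and denominator → 0 as x → 0^-; this is a 0/0 indeterminate form.
Expand each to leading order near x = 0: numerator ~ 4·x, denominator ~ x^2/2.
The limit of the ratio is -∞.

Final answer: -∞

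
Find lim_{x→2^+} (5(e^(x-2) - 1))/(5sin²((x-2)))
Both numerator and denominator → 0 as x → 2^+; this is a 0/0 indeterminate form.
Expand each to leading order near x = 2: numerator ~ 5·(x - 2), denominator ~ 5·(x - 2)^2.
The limit of the ratio is ∞.

Final answer: ∞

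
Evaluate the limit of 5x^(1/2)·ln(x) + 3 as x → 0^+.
The product is a 0·∞ indeterminate form at x → 0⁺.
Rewrite the product as 5·ln(x) / x^(-1/2) and apply L'Hôpital, or use the standard hierarchy x^(-1/2) ≫ |ln x| as x → 0⁺.
The indeterminate product → 0, so the limit = 3.

Final answer: 3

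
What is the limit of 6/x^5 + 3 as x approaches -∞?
Evaluate the dominant behaviour as x → -∞; each term tends to a finite value or vanishes.
Limit = 3.

Final answer: 3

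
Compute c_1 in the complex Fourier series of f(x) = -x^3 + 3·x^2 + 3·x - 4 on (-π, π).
Compute the real Fourier coefficients first: a_1 = -12, b_1 = 18 - 2·π^2.
Then c_1 = (a_1 − i·b_1)/2 = -6 - 9·i + i·π^2.

Final answer: -6 - 9·i + i·π^2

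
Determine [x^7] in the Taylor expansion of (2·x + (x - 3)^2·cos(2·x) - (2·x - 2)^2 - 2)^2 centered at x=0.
Expand to order 7: (2·x + (x - 3)^2·cos(2·x) - (2·x - 2)^2 - 2)^2 = 3992·x^7/15 - 284·x^6/5 - 496·x^5 + 561·x^4 - 96·x^3 - 110·x^2 + 24·x + 9 + O(x^8).
The coefficient of x^7 is 3992/15.

Final answer: 3992/15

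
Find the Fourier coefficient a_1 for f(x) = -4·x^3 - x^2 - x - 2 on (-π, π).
a_1 = (1/π) ∫_{-π}^{π} f(x)·cos(1x) dx.
Evaluate the integral (use parity and integration by parts as needed): a_1 = 4.

Final answer: 4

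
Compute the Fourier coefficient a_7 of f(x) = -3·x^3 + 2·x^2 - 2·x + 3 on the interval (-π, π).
a_7 = (1/π) ∫_{-π}^{π} f(x)·cos(7x) dx.
Evaluate the integral (use parity and integration by parts as needed): a_7 = -8/49.

Final answer: -8/49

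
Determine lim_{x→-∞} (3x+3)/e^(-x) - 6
The quotient is an ∞/∞ indeterminate form as x → -∞.
Compare growth rates of the dominant terms (exponentials ≫ polynomials ≫ logarithms), or apply L'Hôpital's rule; the quotient → 0.
Adding the constant: 0 - 6 = -6. Limit = -6.

Final answer: -6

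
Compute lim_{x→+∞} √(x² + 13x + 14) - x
This is an ∞ − ∞ indeterminate form.
Multiply and divide by the conjugate √(x²+13x + 14) + x; the x² terms cancel, leaving (13x + 14)/(√(x²+13x + 14)+x) → 13/2.
Limit = 13/2.

Final answer: 13/2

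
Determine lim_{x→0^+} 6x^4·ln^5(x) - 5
The product is a 0·∞ indeterminate form at x → 0⁺.
Rewrite the product as 6·ln^5(x) / x^(-4) and apply L'Hôpital, or use the standard hierarchy x^(-4) ≫ |ln x|^5 as x → 0⁺.
The indeterminate product → 0, so the limit = -5.

Final answer: -5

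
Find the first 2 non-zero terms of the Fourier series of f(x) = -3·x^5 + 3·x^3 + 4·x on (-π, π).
(-748 - 6·π^4 + 126·π^2)·sin(x) + (-18·π^2 + 23 + 3·π^4)·sin(2·x)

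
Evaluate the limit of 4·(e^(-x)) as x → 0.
Direct substitution at x = 0 gives 4.

Final answer: 4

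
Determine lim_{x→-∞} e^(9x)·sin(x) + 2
Evaluate the dominant behaviour as x → -∞; each term tends to a finite value or vanishes.
Limit = 2.

Final answer: 2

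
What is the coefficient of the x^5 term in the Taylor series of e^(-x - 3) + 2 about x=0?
Expand to order 5: e^(-x - 3) + 2 = -x^5·e^(-3)/120 + x^4·e^(-3)/24 - x^3·e^(-3)/6 + x^2·e^(-3)/2 - x·e^(-3) + e^(-3) + 2 + O(x^6).
The coefficient of x^5 is -e^(-3)/120.

Final answer: -e^(-3)/120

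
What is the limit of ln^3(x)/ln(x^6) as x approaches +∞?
This is an ∞/∞ indeterminate form as x → +∞.
Write ln(x^6) = 6·ln(x), reducing the quotient to ln^2(x)/6 → ∞.
Limit = ∞.

Final answer: ∞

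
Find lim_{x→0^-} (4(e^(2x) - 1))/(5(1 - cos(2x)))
Both numerator and denominator → 0 as x → 0^-; this is a 0/0 indeterminate form.
Expand each to leading order near x = 0: numerator ~ 8·x, denominator ~ 10·x^2.
The limit of the ratio is -∞.

Final answer: -∞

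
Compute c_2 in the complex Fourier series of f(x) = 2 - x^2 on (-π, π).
Compute the real Fourier coefficients first: a_2 = -1, b_2 = 0.
Then c_2 = (a_2 − i·b_2)/2 = -1/2.

Final answer: -1/2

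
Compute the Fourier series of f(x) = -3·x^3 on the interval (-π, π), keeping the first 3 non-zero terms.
(36 - 6·π^2)·sin(x) + (-9/2 + 3·π^2)·sin(2·x) + (4/3 - 2·π^2)·sin(3·x)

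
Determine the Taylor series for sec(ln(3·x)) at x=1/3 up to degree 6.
1 + 9·(x - 1/3)^2/2 - 27·(x - 1/3)^3/2 + 54·(x - 1/3)^4 - 405·(x - 1/3)^5/2 + 1539·(x - 1/3)^6/2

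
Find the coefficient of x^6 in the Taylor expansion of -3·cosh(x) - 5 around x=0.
Expand to order 6: -3·cosh(x) - 5 = -x^6/240 - x^4/8 - 3·x^2/2 - 8 + O(x^7).
The coefficient of x^6 is -1/240.

Final answer: -1/240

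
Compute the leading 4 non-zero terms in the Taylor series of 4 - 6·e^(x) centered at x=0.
-x^3 - 3·x^2 - 6·x - 2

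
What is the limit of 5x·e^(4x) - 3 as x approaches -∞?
The product is a 0·∞ indeterminate form at x → -∞.
Rewrite the product as 5x / e^(-4x) (an ∞/∞ form) and apply L'Hôpital, or use the standard hierarchy e^(4|x|) ≫ |x| as x → -∞.
The indeterminate product → 0, so the limit = -3.

Final answer: -3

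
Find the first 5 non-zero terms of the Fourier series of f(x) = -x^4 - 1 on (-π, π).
(-48 + 8·π^2)·cos(x) + (3 - 2·π^2)·cos(2·x) + (-16/27 + 8·π^2/9)·cos(3·x) + (3/16 - π^2/2)·cos(4·x) - π^4/5 - 1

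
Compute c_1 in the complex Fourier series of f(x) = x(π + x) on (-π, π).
Compute the real Fourier coefficients first: a_1 = -4, b_1 = 2·π.
Then c_1 = (a_1 − i·b_1)/2 = -2 - i·π.

Final answer: -2 - i·π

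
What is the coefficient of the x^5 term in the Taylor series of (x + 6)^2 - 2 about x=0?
Expand to order 5: (x + 6)^2 - 2 = x^2 + 12·x + 34 + O(x^6).
The coefficient of x^5 is 0.

Final answer: 0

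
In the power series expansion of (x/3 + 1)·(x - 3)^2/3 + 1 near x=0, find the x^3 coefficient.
Expand to order 3: (x/3 + 1)·(x - 3)^2/3 + 1 = x^3/9 - x^2/3 - x + 4 + O(x^4).
The coefficient of x^3 is 1/9.

Final answer: 1/9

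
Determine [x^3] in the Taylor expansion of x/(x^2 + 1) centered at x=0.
Expand to order 3: x/(x^2 + 1) = -x^3 + x + O(x^4).
The coefficient of x^3 is -1.

Final answer: -1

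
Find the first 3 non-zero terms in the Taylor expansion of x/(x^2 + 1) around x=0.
x^5 - x^3 + x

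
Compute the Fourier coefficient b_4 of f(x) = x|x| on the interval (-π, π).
b_4 = (1/π) ∫_{-π}^{π} f(x)·sin(4x) dx.
Evaluate the integral (use parity and integration by parts as needed): b_4 = -π/2.

Final answer: -π/2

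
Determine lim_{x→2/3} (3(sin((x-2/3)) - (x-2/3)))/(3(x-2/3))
Both numerator and denominator → 0 as x → 2/3; this is a 0/0 indeterminate form.
Expand each to leading order near x = 2/3: numerator ~ -(x - 2/3)^3/2, denominator ~ 3·(x - 2/3).
The limit of the ratio is 0.

Final answer: 0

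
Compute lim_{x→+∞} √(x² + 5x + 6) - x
This is an ∞ − ∞ indeterminate form.
Multiply and divide by the conjugate √(x²+5x + 6) + x; the x² terms cancel, leaving (5x + 6)/(√(x²+5x + 6)+x) → 5/2.
Limit = 5/2.

Final answer: 5/2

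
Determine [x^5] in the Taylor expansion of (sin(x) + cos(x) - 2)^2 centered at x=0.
Expand to order 5: (sin(x) + cos(x) - 2)^2 = 7·x^5/30 - x^4/6 - 2·x^3/3 + 2·x^2 - 2·x + 1 + O(x^6).
The coefficient of x^5 is 7/30.

Final answer: 7/30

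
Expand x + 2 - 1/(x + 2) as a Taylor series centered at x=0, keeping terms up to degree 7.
x^7/256 - x^6/128 + x^5/64 - x^4/32 + x^3/16 - x^2/8 + 5·x/4 + 3/2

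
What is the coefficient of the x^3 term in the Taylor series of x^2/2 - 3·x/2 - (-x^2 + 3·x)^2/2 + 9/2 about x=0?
Expand to order 3: x^2/2 - 3·x/2 - (-x^2 + 3·x)^2/2 + 9/2 = 3·x^3 - 4·x^2 - 3·x/2 + 9/2 + O(x^4).
The coefficient of x^3 is 3.

Final answer: 3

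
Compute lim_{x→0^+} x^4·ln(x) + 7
The product is a 0·∞ indeterminate form at x → 0⁺.
Rewrite the product as ln(x) / x^(-4) and apply L'Hôpital, or use the standard hierarchy x^(-4) ≫ |ln x| as x → 0⁺.
The indeterminate product → 0, so the limit = 7.

Final answer: 7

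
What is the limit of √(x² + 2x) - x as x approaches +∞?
This is an ∞ − ∞ indeterminate form.
Multiply and divide by the conjugate √(x²+2x) + x; the x² terms cancel, leaving (2x)/(√(x²+2x)+x) → 2/2 = 1.
Limit = 1.

Final answer: 1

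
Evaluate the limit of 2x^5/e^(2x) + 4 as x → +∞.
The quotient is an ∞/∞ indeterminate form as x → +∞.
The exponential denominator e^(2x) dominates the polynomial numerator (e^x ≫ x^5 as x → ∞), so the quotient → 0.
Adding the constant: 0 + 4 = 4. Limit = 4.

Final answer: 4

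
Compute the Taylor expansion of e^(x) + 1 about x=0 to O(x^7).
x^6/720 + x^5/120 + x^4/24 + x^3/6 + x^2/2 + x + 2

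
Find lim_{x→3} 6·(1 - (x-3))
Direct substitution at x = 3 gives 6.

Final answer: 6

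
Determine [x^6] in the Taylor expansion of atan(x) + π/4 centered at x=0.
Expand to order 6: atan(x) + π/4 = x^5/5 - x^3/3 + x + π/4 + O(x^7).
The coefficient of x^6 is 0.

Final answer: 0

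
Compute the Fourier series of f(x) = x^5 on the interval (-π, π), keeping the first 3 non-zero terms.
(-40·π^2 + 2·π^4 + 240)·sin(x) + (-π^4 - 15/2 + 5·π^2)·sin(2·x) + (-40·π^2/27 + 80/81 + 2·π^4/3)·sin(3·x)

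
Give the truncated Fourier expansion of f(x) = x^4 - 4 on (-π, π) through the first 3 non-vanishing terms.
(48 - 8·π^2)·cos(x) + (-3 + 2·π^2)·cos(2·x) - 4 + π^4/5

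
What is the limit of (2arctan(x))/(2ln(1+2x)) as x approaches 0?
Both numerator and denominator → 0 as x → 0; this is a 0/0 indeterminate form.
Expand each to leading order near x = 0: numerator ~ 2·x, denominator ~ 4·x.
The limit of the ratio is 1/2.

Final answer: 1/2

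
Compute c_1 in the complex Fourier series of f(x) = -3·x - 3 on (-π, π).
Compute the real Fourier coefficients first: a_1 = 0, b_1 = -6.
Then c_1 = (a_1 − i·b_1)/2 = 3·i.

Final answer: 3·i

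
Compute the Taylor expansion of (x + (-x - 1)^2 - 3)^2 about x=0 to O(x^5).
x^4 + 6·x^3 + 5·x^2 - 12·x + 4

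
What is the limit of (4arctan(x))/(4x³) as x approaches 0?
Both numerator and denominator → 0 as x → 0; this is a 0/0 indeterminate form.
Expand each to leading order near x = 0: numerator ~ 4·x, denominator ~ 4·x^3.
The limit of the ratio is ∞.

Final answer: ∞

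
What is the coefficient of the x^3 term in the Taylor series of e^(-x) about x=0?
Expand to order 3: e^(-x) = -x^3/6 + x^2/2 - x + 1 + O(x^4).
The coefficient of x^3 is -1/6.

Final answer: -1/6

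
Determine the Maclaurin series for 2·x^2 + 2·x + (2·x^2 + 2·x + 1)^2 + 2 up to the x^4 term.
4·x^4 + 8·x^3 + 10·x^2 + 6·x + 3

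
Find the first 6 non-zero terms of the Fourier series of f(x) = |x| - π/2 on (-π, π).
-4·cos(x)/π - 4·cos(3·x)/(9·π) - 4·cos(5·x)/(25·π) - 4·cos(7·x)/(49·π) - 4·cos(9·x)/(81·π) - 4·cos(11·x)/(121·π)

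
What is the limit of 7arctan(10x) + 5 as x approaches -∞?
Evaluate the dominant behaviour as x → -∞; each term tends to a finite value or vanishes.
Limit = 5 - 7·π/2.

Final answer: 5 - 7·π/2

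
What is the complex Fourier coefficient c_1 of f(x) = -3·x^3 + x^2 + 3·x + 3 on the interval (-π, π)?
Compute the real Fourier coefficients first: a_1 = -4, b_1 = 42 - 6·π^2.
Then c_1 = (a_1 − i·b_1)/2 = -2 - 21·i + 3·i·π^2.

Final answer: -2 - 21·i + 3·i·π^2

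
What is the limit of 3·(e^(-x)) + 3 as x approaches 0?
Direct substitution at x = 0 gives 6.

Final answer: 6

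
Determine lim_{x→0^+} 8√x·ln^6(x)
This is a 0·∞ indeterminate form at x → 0⁺.
Rewrite the product as 8·ln^6(x) / x^(-1/2) and apply L'Hôpital, or use the standard hierarchy x^(-1/2) ≫ |ln x|^6 as x → 0⁺.
The indeterminate product → 0, so the limit = 0.

Final answer: 0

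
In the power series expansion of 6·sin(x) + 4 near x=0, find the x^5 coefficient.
Expand to order 5: 6·sin(x) + 4 = x^5/20 - x^3 + 6·x + 4 + O(x^6).
The coefficient of x^5 is 1/20.

Final answer: 1/20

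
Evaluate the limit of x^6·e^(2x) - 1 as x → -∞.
The product is a 0·∞ indeterminate form at x → -∞.
Rewrite the product as x^6 / e^(-2x) (an ∞/∞ form) and apply L'Hôpital, or use the standard hierarchy e^(2|x|) ≫ |x^6| as x → -∞.
The indeterminate product → 0, so the limit = -1.

Final answer: -1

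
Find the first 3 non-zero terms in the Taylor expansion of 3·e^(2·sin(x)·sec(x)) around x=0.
6·x^2 + 6·x + 3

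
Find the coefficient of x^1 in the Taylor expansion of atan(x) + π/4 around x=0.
Expand to order 1: atan(x) + π/4 = x + π/4 + O(x^2).
The coefficient of x^1 is 1.

Final answer: 1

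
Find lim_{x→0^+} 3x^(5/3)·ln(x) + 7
The product is a 0·∞ indeterminate form at x → 0⁺.
Rewrite the product as 3·ln(x) / x^(-5/3) and apply L'Hôpital, or use the standard hierarchy x^(-5/3) ≫ |ln x| as x → 0⁺.
The indeterminate product → 0, so the limit = 7.

Final answer: 7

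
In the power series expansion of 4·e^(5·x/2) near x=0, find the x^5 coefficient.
Expand to order 5: 4·e^(5·x/2) = 625·x^5/192 + 625·x^4/96 + 125·x^3/12 + 25·x^2/2 + 10·x + 4 + O(x^6).
The coefficient of x^5 is 625/192.

Final answer: 625/192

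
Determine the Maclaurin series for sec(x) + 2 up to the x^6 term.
61·x^6/720 + 5·x^4/24 + x^2/2 + 3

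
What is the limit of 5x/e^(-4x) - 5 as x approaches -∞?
The quotient is an ∞/∞ indeterminate form as x → -∞.
Compare growth rates of the dominant terms (exponentials ≫ polynomials ≫ logarithms), or apply L'Hôpital's rule; the quotient → 0.
Adding the constant: 0 - 5 = -5. Limit = -5.

Final answer: -5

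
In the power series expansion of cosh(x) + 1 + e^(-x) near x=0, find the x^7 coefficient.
Expand to order 7: cosh(x) + 1 + e^(-x) = -x^7/5040 + x^6/360 - x^5/120 + x^4/12 - x^3/6 + x^2 - x + 3 + O(x^8).
The coefficient of x^7 is -1/5040.

Final answer: -1/5040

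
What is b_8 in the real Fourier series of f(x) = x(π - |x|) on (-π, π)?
b_8 = (1/π) ∫_{-π}^{π} f(x)·sin(8x) dx.
Evaluate the integral (use parity and integration by parts as needed): b_8 = 0.

Final answer: 0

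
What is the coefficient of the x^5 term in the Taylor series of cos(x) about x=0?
Expand to order 5: cos(x) = x^4/24 - x^2/2 + 1 + O(x^6).
The coefficient of x^5 is 0.

Final answer: 0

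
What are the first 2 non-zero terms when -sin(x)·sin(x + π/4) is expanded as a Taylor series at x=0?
-√(2)·x^2/2 - √(2)·x/2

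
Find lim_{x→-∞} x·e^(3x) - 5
The product is a 0·∞ indeterminate form at x → -∞.
Rewrite the product as x / e^(-3x) (an ∞/∞ form) and apply L'Hôpital, or use the standard hierarchy e^(3|x|) ≫ |x| as x → -∞.
The indeterminate product → 0, so the limit = -5.

Final answer: -5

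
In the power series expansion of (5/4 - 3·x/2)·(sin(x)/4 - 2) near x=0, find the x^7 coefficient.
Expand to order 7: (5/4 - 3·x/2)·(sin(x)/4 - 2) = -x^7/16128 - x^6/320 + x^5/384 + x^4/16 - 5·x^3/96 - 3·x^2/8 + 53·x/16 - 5/2 + O(x^8).
The coefficient of x^7 is -1/16128.

Final answer: -1/16128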